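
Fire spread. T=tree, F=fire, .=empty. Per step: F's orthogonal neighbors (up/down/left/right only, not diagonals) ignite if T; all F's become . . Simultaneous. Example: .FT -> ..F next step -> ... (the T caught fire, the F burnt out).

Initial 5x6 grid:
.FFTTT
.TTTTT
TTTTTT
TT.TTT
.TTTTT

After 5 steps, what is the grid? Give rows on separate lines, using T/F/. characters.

Step 1: 3 trees catch fire, 2 burn out
  ...FTT
  .FFTTT
  TTTTTT
  TT.TTT
  .TTTTT
Step 2: 4 trees catch fire, 3 burn out
  ....FT
  ...FTT
  TFFTTT
  TT.TTT
  .TTTTT
Step 3: 5 trees catch fire, 4 burn out
  .....F
  ....FT
  F..FTT
  TF.TTT
  .TTTTT
Step 4: 5 trees catch fire, 5 burn out
  ......
  .....F
  ....FT
  F..FTT
  .FTTTT
Step 5: 4 trees catch fire, 5 burn out
  ......
  ......
  .....F
  ....FT
  ..FFTT

......
......
.....F
....FT
..FFTT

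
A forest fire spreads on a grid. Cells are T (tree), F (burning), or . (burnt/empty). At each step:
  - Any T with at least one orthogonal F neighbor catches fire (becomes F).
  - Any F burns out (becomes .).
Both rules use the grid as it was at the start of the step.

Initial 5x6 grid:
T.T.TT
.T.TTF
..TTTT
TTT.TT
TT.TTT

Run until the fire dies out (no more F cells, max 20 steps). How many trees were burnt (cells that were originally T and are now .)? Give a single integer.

Answer: 18

Derivation:
Step 1: +3 fires, +1 burnt (F count now 3)
Step 2: +4 fires, +3 burnt (F count now 4)
Step 3: +3 fires, +4 burnt (F count now 3)
Step 4: +2 fires, +3 burnt (F count now 2)
Step 5: +2 fires, +2 burnt (F count now 2)
Step 6: +1 fires, +2 burnt (F count now 1)
Step 7: +2 fires, +1 burnt (F count now 2)
Step 8: +1 fires, +2 burnt (F count now 1)
Step 9: +0 fires, +1 burnt (F count now 0)
Fire out after step 9
Initially T: 21, now '.': 27
Total burnt (originally-T cells now '.'): 18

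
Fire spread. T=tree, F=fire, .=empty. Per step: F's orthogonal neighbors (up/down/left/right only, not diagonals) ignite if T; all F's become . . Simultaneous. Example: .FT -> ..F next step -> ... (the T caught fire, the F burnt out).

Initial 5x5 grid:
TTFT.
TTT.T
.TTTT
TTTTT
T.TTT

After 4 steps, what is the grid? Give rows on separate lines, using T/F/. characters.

Step 1: 3 trees catch fire, 1 burn out
  TF.F.
  TTF.T
  .TTTT
  TTTTT
  T.TTT
Step 2: 3 trees catch fire, 3 burn out
  F....
  TF..T
  .TFTT
  TTTTT
  T.TTT
Step 3: 4 trees catch fire, 3 burn out
  .....
  F...T
  .F.FT
  TTFTT
  T.TTT
Step 4: 4 trees catch fire, 4 burn out
  .....
  ....T
  ....F
  TF.FT
  T.FTT

.....
....T
....F
TF.FT
T.FTT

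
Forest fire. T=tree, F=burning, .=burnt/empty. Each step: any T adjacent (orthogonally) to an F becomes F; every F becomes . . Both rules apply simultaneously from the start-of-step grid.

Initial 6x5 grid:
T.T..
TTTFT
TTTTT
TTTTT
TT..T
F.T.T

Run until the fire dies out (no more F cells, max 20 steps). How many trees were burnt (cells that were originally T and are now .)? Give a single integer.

Step 1: +4 fires, +2 burnt (F count now 4)
Step 2: +7 fires, +4 burnt (F count now 7)
Step 3: +6 fires, +7 burnt (F count now 6)
Step 4: +2 fires, +6 burnt (F count now 2)
Step 5: +1 fires, +2 burnt (F count now 1)
Step 6: +0 fires, +1 burnt (F count now 0)
Fire out after step 6
Initially T: 21, now '.': 29
Total burnt (originally-T cells now '.'): 20

Answer: 20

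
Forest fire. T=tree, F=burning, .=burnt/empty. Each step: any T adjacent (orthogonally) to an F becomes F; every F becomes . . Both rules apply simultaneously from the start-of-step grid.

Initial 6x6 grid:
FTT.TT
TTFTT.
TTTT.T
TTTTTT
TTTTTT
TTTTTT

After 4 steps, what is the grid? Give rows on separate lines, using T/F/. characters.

Step 1: 6 trees catch fire, 2 burn out
  .FF.TT
  FF.FT.
  TTFT.T
  TTTTTT
  TTTTTT
  TTTTTT
Step 2: 5 trees catch fire, 6 burn out
  ....TT
  ....F.
  FF.F.T
  TTFTTT
  TTTTTT
  TTTTTT
Step 3: 5 trees catch fire, 5 burn out
  ....FT
  ......
  .....T
  FF.FTT
  TTFTTT
  TTTTTT
Step 4: 6 trees catch fire, 5 burn out
  .....F
  ......
  .....T
  ....FT
  FF.FTT
  TTFTTT

.....F
......
.....T
....FT
FF.FTT
TTFTTT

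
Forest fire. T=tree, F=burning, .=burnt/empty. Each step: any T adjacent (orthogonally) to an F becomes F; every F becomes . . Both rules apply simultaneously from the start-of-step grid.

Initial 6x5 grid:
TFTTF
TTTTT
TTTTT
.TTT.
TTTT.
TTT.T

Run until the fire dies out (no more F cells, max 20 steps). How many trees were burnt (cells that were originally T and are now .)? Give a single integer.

Answer: 23

Derivation:
Step 1: +5 fires, +2 burnt (F count now 5)
Step 2: +5 fires, +5 burnt (F count now 5)
Step 3: +4 fires, +5 burnt (F count now 4)
Step 4: +3 fires, +4 burnt (F count now 3)
Step 5: +4 fires, +3 burnt (F count now 4)
Step 6: +2 fires, +4 burnt (F count now 2)
Step 7: +0 fires, +2 burnt (F count now 0)
Fire out after step 7
Initially T: 24, now '.': 29
Total burnt (originally-T cells now '.'): 23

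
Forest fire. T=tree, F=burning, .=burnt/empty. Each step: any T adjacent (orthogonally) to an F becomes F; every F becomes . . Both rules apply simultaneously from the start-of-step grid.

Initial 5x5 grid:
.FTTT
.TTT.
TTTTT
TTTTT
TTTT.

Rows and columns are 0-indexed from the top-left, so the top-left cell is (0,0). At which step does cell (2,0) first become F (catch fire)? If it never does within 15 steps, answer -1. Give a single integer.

Step 1: cell (2,0)='T' (+2 fires, +1 burnt)
Step 2: cell (2,0)='T' (+3 fires, +2 burnt)
Step 3: cell (2,0)='F' (+5 fires, +3 burnt)
  -> target ignites at step 3
Step 4: cell (2,0)='.' (+4 fires, +5 burnt)
Step 5: cell (2,0)='.' (+4 fires, +4 burnt)
Step 6: cell (2,0)='.' (+2 fires, +4 burnt)
Step 7: cell (2,0)='.' (+0 fires, +2 burnt)
  fire out at step 7

3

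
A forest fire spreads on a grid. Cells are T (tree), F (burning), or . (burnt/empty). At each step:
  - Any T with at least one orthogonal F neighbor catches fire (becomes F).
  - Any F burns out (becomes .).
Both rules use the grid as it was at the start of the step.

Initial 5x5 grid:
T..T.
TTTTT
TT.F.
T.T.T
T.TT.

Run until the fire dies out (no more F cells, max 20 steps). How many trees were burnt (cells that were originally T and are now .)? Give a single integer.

Step 1: +1 fires, +1 burnt (F count now 1)
Step 2: +3 fires, +1 burnt (F count now 3)
Step 3: +1 fires, +3 burnt (F count now 1)
Step 4: +2 fires, +1 burnt (F count now 2)
Step 5: +2 fires, +2 burnt (F count now 2)
Step 6: +1 fires, +2 burnt (F count now 1)
Step 7: +1 fires, +1 burnt (F count now 1)
Step 8: +0 fires, +1 burnt (F count now 0)
Fire out after step 8
Initially T: 15, now '.': 21
Total burnt (originally-T cells now '.'): 11

Answer: 11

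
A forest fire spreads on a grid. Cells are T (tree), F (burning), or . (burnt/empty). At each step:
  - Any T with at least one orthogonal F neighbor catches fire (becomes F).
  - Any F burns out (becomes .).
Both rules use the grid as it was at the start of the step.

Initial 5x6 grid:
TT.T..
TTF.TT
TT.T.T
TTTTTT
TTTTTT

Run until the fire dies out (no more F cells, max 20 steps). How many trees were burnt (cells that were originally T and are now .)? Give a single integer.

Step 1: +1 fires, +1 burnt (F count now 1)
Step 2: +3 fires, +1 burnt (F count now 3)
Step 3: +3 fires, +3 burnt (F count now 3)
Step 4: +3 fires, +3 burnt (F count now 3)
Step 5: +3 fires, +3 burnt (F count now 3)
Step 6: +3 fires, +3 burnt (F count now 3)
Step 7: +2 fires, +3 burnt (F count now 2)
Step 8: +2 fires, +2 burnt (F count now 2)
Step 9: +1 fires, +2 burnt (F count now 1)
Step 10: +1 fires, +1 burnt (F count now 1)
Step 11: +0 fires, +1 burnt (F count now 0)
Fire out after step 11
Initially T: 23, now '.': 29
Total burnt (originally-T cells now '.'): 22

Answer: 22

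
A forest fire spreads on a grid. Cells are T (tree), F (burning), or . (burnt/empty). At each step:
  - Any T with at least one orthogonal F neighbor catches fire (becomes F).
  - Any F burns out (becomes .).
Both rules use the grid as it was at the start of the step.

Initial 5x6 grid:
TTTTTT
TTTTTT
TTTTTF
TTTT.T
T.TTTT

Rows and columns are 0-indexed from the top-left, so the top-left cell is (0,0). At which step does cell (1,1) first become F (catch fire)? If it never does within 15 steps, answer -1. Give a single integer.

Step 1: cell (1,1)='T' (+3 fires, +1 burnt)
Step 2: cell (1,1)='T' (+4 fires, +3 burnt)
Step 3: cell (1,1)='T' (+5 fires, +4 burnt)
Step 4: cell (1,1)='T' (+5 fires, +5 burnt)
Step 5: cell (1,1)='F' (+5 fires, +5 burnt)
  -> target ignites at step 5
Step 6: cell (1,1)='.' (+3 fires, +5 burnt)
Step 7: cell (1,1)='.' (+2 fires, +3 burnt)
Step 8: cell (1,1)='.' (+0 fires, +2 burnt)
  fire out at step 8

5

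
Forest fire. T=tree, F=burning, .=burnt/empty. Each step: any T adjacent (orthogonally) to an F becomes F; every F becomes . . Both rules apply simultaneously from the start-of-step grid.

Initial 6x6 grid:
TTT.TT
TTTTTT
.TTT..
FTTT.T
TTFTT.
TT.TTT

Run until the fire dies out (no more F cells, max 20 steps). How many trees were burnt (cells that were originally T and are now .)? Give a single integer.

Step 1: +5 fires, +2 burnt (F count now 5)
Step 2: +7 fires, +5 burnt (F count now 7)
Step 3: +4 fires, +7 burnt (F count now 4)
Step 4: +5 fires, +4 burnt (F count now 5)
Step 5: +2 fires, +5 burnt (F count now 2)
Step 6: +2 fires, +2 burnt (F count now 2)
Step 7: +1 fires, +2 burnt (F count now 1)
Step 8: +0 fires, +1 burnt (F count now 0)
Fire out after step 8
Initially T: 27, now '.': 35
Total burnt (originally-T cells now '.'): 26

Answer: 26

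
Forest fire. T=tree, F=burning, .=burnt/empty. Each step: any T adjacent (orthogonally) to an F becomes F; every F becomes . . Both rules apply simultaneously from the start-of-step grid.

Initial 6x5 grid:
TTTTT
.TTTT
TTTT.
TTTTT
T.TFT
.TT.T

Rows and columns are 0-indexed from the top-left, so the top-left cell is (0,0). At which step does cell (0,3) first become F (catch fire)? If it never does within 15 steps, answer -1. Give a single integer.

Step 1: cell (0,3)='T' (+3 fires, +1 burnt)
Step 2: cell (0,3)='T' (+5 fires, +3 burnt)
Step 3: cell (0,3)='T' (+4 fires, +5 burnt)
Step 4: cell (0,3)='F' (+5 fires, +4 burnt)
  -> target ignites at step 4
Step 5: cell (0,3)='.' (+5 fires, +5 burnt)
Step 6: cell (0,3)='.' (+1 fires, +5 burnt)
Step 7: cell (0,3)='.' (+1 fires, +1 burnt)
Step 8: cell (0,3)='.' (+0 fires, +1 burnt)
  fire out at step 8

4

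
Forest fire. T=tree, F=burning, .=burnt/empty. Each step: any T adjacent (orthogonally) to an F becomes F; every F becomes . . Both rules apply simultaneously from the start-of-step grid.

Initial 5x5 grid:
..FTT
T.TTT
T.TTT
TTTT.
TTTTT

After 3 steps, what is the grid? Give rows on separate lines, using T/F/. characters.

Step 1: 2 trees catch fire, 1 burn out
  ...FT
  T.FTT
  T.TTT
  TTTT.
  TTTTT
Step 2: 3 trees catch fire, 2 burn out
  ....F
  T..FT
  T.FTT
  TTTT.
  TTTTT
Step 3: 3 trees catch fire, 3 burn out
  .....
  T...F
  T..FT
  TTFT.
  TTTTT

.....
T...F
T..FT
TTFT.
TTTTT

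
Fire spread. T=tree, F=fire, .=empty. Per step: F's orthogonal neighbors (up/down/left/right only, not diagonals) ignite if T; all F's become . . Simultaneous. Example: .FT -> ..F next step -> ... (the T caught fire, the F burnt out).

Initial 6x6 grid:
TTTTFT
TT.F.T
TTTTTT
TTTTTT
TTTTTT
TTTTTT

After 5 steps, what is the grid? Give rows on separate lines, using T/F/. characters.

Step 1: 3 trees catch fire, 2 burn out
  TTTF.F
  TT...T
  TTTFTT
  TTTTTT
  TTTTTT
  TTTTTT
Step 2: 5 trees catch fire, 3 burn out
  TTF...
  TT...F
  TTF.FT
  TTTFTT
  TTTTTT
  TTTTTT
Step 3: 6 trees catch fire, 5 burn out
  TF....
  TT....
  TF...F
  TTF.FT
  TTTFTT
  TTTTTT
Step 4: 8 trees catch fire, 6 burn out
  F.....
  TF....
  F.....
  TF...F
  TTF.FT
  TTTFTT
Step 5: 6 trees catch fire, 8 burn out
  ......
  F.....
  ......
  F.....
  TF...F
  TTF.FT

......
F.....
......
F.....
TF...F
TTF.FT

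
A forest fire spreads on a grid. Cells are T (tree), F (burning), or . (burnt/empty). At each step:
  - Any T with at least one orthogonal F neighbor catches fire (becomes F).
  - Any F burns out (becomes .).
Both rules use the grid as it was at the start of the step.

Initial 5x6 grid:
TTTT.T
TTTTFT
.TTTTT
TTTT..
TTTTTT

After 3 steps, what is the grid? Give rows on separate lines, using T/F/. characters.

Step 1: 3 trees catch fire, 1 burn out
  TTTT.T
  TTTF.F
  .TTTFT
  TTTT..
  TTTTTT
Step 2: 5 trees catch fire, 3 burn out
  TTTF.F
  TTF...
  .TTF.F
  TTTT..
  TTTTTT
Step 3: 4 trees catch fire, 5 burn out
  TTF...
  TF....
  .TF...
  TTTF..
  TTTTTT

TTF...
TF....
.TF...
TTTF..
TTTTTT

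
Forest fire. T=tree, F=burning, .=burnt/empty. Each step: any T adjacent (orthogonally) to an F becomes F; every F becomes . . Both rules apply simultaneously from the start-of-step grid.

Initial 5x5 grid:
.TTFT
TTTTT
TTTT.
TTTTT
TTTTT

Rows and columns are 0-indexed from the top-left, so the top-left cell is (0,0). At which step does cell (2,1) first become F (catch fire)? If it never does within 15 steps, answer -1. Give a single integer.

Step 1: cell (2,1)='T' (+3 fires, +1 burnt)
Step 2: cell (2,1)='T' (+4 fires, +3 burnt)
Step 3: cell (2,1)='T' (+3 fires, +4 burnt)
Step 4: cell (2,1)='F' (+5 fires, +3 burnt)
  -> target ignites at step 4
Step 5: cell (2,1)='.' (+4 fires, +5 burnt)
Step 6: cell (2,1)='.' (+2 fires, +4 burnt)
Step 7: cell (2,1)='.' (+1 fires, +2 burnt)
Step 8: cell (2,1)='.' (+0 fires, +1 burnt)
  fire out at step 8

4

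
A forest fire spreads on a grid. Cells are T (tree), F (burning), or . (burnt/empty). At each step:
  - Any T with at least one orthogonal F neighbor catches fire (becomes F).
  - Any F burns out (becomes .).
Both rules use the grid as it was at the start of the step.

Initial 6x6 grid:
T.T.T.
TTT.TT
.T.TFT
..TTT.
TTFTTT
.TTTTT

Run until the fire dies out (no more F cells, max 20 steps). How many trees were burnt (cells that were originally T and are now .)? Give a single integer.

Answer: 18

Derivation:
Step 1: +8 fires, +2 burnt (F count now 8)
Step 2: +7 fires, +8 burnt (F count now 7)
Step 3: +2 fires, +7 burnt (F count now 2)
Step 4: +1 fires, +2 burnt (F count now 1)
Step 5: +0 fires, +1 burnt (F count now 0)
Fire out after step 5
Initially T: 24, now '.': 30
Total burnt (originally-T cells now '.'): 18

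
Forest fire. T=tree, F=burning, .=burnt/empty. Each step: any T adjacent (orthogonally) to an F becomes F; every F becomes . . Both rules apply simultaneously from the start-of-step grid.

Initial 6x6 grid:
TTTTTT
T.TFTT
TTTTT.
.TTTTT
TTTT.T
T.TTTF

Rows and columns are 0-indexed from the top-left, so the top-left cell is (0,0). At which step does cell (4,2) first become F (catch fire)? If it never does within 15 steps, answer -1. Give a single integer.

Step 1: cell (4,2)='T' (+6 fires, +2 burnt)
Step 2: cell (4,2)='T' (+8 fires, +6 burnt)
Step 3: cell (4,2)='T' (+7 fires, +8 burnt)
Step 4: cell (4,2)='F' (+4 fires, +7 burnt)
  -> target ignites at step 4
Step 5: cell (4,2)='.' (+2 fires, +4 burnt)
Step 6: cell (4,2)='.' (+1 fires, +2 burnt)
Step 7: cell (4,2)='.' (+1 fires, +1 burnt)
Step 8: cell (4,2)='.' (+0 fires, +1 burnt)
  fire out at step 8

4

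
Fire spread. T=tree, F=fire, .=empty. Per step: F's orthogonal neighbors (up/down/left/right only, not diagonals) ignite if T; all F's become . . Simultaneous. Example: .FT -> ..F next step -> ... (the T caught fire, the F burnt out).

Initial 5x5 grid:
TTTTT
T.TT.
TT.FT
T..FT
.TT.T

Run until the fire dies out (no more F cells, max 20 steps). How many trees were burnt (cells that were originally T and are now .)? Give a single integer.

Answer: 14

Derivation:
Step 1: +3 fires, +2 burnt (F count now 3)
Step 2: +3 fires, +3 burnt (F count now 3)
Step 3: +2 fires, +3 burnt (F count now 2)
Step 4: +1 fires, +2 burnt (F count now 1)
Step 5: +1 fires, +1 burnt (F count now 1)
Step 6: +1 fires, +1 burnt (F count now 1)
Step 7: +1 fires, +1 burnt (F count now 1)
Step 8: +2 fires, +1 burnt (F count now 2)
Step 9: +0 fires, +2 burnt (F count now 0)
Fire out after step 9
Initially T: 16, now '.': 23
Total burnt (originally-T cells now '.'): 14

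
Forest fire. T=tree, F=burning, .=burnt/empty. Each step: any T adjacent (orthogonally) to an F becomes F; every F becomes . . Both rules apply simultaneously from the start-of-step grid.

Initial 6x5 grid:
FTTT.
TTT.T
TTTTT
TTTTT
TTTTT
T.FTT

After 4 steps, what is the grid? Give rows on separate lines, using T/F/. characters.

Step 1: 4 trees catch fire, 2 burn out
  .FTT.
  FTT.T
  TTTTT
  TTTTT
  TTFTT
  T..FT
Step 2: 7 trees catch fire, 4 burn out
  ..FT.
  .FT.T
  FTTTT
  TTFTT
  TF.FT
  T...F
Step 3: 9 trees catch fire, 7 burn out
  ...F.
  ..F.T
  .FFTT
  FF.FT
  F...F
  T....
Step 4: 3 trees catch fire, 9 burn out
  .....
  ....T
  ...FT
  ....F
  .....
  F....

.....
....T
...FT
....F
.....
F....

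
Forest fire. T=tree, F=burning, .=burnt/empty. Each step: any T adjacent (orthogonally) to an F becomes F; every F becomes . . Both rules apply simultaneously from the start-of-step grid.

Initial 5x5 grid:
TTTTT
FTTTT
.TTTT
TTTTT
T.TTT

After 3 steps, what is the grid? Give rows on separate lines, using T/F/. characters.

Step 1: 2 trees catch fire, 1 burn out
  FTTTT
  .FTTT
  .TTTT
  TTTTT
  T.TTT
Step 2: 3 trees catch fire, 2 burn out
  .FTTT
  ..FTT
  .FTTT
  TTTTT
  T.TTT
Step 3: 4 trees catch fire, 3 burn out
  ..FTT
  ...FT
  ..FTT
  TFTTT
  T.TTT

..FTT
...FT
..FTT
TFTTT
T.TTT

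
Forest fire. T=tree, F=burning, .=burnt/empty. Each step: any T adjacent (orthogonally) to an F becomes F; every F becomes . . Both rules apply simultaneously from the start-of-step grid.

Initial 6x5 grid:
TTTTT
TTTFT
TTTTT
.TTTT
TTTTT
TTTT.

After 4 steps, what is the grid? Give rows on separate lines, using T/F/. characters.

Step 1: 4 trees catch fire, 1 burn out
  TTTFT
  TTF.F
  TTTFT
  .TTTT
  TTTTT
  TTTT.
Step 2: 6 trees catch fire, 4 burn out
  TTF.F
  TF...
  TTF.F
  .TTFT
  TTTTT
  TTTT.
Step 3: 6 trees catch fire, 6 burn out
  TF...
  F....
  TF...
  .TF.F
  TTTFT
  TTTT.
Step 4: 6 trees catch fire, 6 burn out
  F....
  .....
  F....
  .F...
  TTF.F
  TTTF.

F....
.....
F....
.F...
TTF.F
TTTF.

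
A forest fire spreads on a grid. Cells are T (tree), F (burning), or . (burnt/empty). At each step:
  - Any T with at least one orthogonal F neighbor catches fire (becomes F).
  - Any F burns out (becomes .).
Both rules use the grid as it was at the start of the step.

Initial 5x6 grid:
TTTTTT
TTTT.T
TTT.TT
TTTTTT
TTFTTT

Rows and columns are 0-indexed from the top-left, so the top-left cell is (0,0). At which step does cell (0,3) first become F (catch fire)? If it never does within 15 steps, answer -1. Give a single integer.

Step 1: cell (0,3)='T' (+3 fires, +1 burnt)
Step 2: cell (0,3)='T' (+5 fires, +3 burnt)
Step 3: cell (0,3)='T' (+5 fires, +5 burnt)
Step 4: cell (0,3)='T' (+6 fires, +5 burnt)
Step 5: cell (0,3)='F' (+4 fires, +6 burnt)
  -> target ignites at step 5
Step 6: cell (0,3)='.' (+3 fires, +4 burnt)
Step 7: cell (0,3)='.' (+1 fires, +3 burnt)
Step 8: cell (0,3)='.' (+0 fires, +1 burnt)
  fire out at step 8

5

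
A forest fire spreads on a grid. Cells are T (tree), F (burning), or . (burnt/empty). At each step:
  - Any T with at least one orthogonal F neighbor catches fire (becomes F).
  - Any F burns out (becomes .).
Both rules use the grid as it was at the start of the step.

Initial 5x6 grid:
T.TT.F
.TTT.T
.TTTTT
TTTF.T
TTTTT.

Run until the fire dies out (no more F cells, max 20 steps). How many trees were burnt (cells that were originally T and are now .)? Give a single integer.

Answer: 20

Derivation:
Step 1: +4 fires, +2 burnt (F count now 4)
Step 2: +7 fires, +4 burnt (F count now 7)
Step 3: +6 fires, +7 burnt (F count now 6)
Step 4: +3 fires, +6 burnt (F count now 3)
Step 5: +0 fires, +3 burnt (F count now 0)
Fire out after step 5
Initially T: 21, now '.': 29
Total burnt (originally-T cells now '.'): 20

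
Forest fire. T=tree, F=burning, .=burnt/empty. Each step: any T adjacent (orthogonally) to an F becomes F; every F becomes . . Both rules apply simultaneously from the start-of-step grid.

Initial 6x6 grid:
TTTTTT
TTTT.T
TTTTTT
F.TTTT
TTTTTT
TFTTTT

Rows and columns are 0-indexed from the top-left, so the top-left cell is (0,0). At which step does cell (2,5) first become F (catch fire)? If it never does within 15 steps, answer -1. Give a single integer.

Step 1: cell (2,5)='T' (+5 fires, +2 burnt)
Step 2: cell (2,5)='T' (+4 fires, +5 burnt)
Step 3: cell (2,5)='T' (+6 fires, +4 burnt)
Step 4: cell (2,5)='T' (+6 fires, +6 burnt)
Step 5: cell (2,5)='T' (+5 fires, +6 burnt)
Step 6: cell (2,5)='F' (+3 fires, +5 burnt)
  -> target ignites at step 6
Step 7: cell (2,5)='.' (+2 fires, +3 burnt)
Step 8: cell (2,5)='.' (+1 fires, +2 burnt)
Step 9: cell (2,5)='.' (+0 fires, +1 burnt)
  fire out at step 9

6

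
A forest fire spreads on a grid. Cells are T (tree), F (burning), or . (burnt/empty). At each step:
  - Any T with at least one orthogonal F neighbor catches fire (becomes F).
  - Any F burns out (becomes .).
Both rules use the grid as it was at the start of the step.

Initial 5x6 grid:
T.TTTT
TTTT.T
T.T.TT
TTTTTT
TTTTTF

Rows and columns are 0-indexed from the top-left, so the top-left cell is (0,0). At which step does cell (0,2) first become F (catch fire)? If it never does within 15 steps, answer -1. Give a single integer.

Step 1: cell (0,2)='T' (+2 fires, +1 burnt)
Step 2: cell (0,2)='T' (+3 fires, +2 burnt)
Step 3: cell (0,2)='T' (+4 fires, +3 burnt)
Step 4: cell (0,2)='T' (+3 fires, +4 burnt)
Step 5: cell (0,2)='T' (+4 fires, +3 burnt)
Step 6: cell (0,2)='T' (+3 fires, +4 burnt)
Step 7: cell (0,2)='F' (+4 fires, +3 burnt)
  -> target ignites at step 7
Step 8: cell (0,2)='.' (+1 fires, +4 burnt)
Step 9: cell (0,2)='.' (+1 fires, +1 burnt)
Step 10: cell (0,2)='.' (+0 fires, +1 burnt)
  fire out at step 10

7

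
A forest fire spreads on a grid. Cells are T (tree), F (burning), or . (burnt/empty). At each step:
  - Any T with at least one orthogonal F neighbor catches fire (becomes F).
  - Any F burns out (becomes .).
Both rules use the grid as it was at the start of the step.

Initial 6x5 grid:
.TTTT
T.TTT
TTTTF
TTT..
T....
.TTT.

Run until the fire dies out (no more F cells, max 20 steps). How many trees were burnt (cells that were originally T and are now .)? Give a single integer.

Answer: 16

Derivation:
Step 1: +2 fires, +1 burnt (F count now 2)
Step 2: +3 fires, +2 burnt (F count now 3)
Step 3: +4 fires, +3 burnt (F count now 4)
Step 4: +3 fires, +4 burnt (F count now 3)
Step 5: +3 fires, +3 burnt (F count now 3)
Step 6: +1 fires, +3 burnt (F count now 1)
Step 7: +0 fires, +1 burnt (F count now 0)
Fire out after step 7
Initially T: 19, now '.': 27
Total burnt (originally-T cells now '.'): 16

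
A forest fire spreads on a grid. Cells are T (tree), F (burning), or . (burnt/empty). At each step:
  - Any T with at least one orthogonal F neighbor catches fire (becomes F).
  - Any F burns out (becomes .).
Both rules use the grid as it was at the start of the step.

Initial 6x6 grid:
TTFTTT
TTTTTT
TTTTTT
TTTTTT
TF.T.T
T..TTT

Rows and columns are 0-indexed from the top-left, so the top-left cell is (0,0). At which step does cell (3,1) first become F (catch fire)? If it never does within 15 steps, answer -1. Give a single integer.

Step 1: cell (3,1)='F' (+5 fires, +2 burnt)
  -> target ignites at step 1
Step 2: cell (3,1)='.' (+9 fires, +5 burnt)
Step 3: cell (3,1)='.' (+6 fires, +9 burnt)
Step 4: cell (3,1)='.' (+4 fires, +6 burnt)
Step 5: cell (3,1)='.' (+3 fires, +4 burnt)
Step 6: cell (3,1)='.' (+2 fires, +3 burnt)
Step 7: cell (3,1)='.' (+1 fires, +2 burnt)
Step 8: cell (3,1)='.' (+0 fires, +1 burnt)
  fire out at step 8

1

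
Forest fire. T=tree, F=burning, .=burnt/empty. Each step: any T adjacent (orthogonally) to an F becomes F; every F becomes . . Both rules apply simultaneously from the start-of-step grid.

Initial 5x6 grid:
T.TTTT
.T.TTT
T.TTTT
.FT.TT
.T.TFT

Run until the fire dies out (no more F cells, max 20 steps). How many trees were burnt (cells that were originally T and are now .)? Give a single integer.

Answer: 17

Derivation:
Step 1: +5 fires, +2 burnt (F count now 5)
Step 2: +3 fires, +5 burnt (F count now 3)
Step 3: +3 fires, +3 burnt (F count now 3)
Step 4: +3 fires, +3 burnt (F count now 3)
Step 5: +2 fires, +3 burnt (F count now 2)
Step 6: +1 fires, +2 burnt (F count now 1)
Step 7: +0 fires, +1 burnt (F count now 0)
Fire out after step 7
Initially T: 20, now '.': 27
Total burnt (originally-T cells now '.'): 17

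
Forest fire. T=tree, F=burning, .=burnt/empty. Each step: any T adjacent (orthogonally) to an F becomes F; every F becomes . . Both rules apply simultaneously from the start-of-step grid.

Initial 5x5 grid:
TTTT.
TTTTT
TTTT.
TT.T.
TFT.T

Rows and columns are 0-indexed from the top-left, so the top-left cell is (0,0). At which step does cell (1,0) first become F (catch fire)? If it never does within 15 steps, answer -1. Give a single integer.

Step 1: cell (1,0)='T' (+3 fires, +1 burnt)
Step 2: cell (1,0)='T' (+2 fires, +3 burnt)
Step 3: cell (1,0)='T' (+3 fires, +2 burnt)
Step 4: cell (1,0)='F' (+4 fires, +3 burnt)
  -> target ignites at step 4
Step 5: cell (1,0)='.' (+4 fires, +4 burnt)
Step 6: cell (1,0)='.' (+2 fires, +4 burnt)
Step 7: cell (1,0)='.' (+0 fires, +2 burnt)
  fire out at step 7

4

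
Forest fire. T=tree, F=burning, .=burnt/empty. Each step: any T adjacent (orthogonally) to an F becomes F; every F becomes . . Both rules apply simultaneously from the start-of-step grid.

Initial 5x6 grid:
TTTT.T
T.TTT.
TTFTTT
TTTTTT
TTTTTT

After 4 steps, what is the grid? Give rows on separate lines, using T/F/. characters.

Step 1: 4 trees catch fire, 1 burn out
  TTTT.T
  T.FTT.
  TF.FTT
  TTFTTT
  TTTTTT
Step 2: 7 trees catch fire, 4 burn out
  TTFT.T
  T..FT.
  F...FT
  TF.FTT
  TTFTTT
Step 3: 9 trees catch fire, 7 burn out
  TF.F.T
  F...F.
  .....F
  F...FT
  TF.FTT
Step 4: 4 trees catch fire, 9 burn out
  F....T
  ......
  ......
  .....F
  F...FT

F....T
......
......
.....F
F...FT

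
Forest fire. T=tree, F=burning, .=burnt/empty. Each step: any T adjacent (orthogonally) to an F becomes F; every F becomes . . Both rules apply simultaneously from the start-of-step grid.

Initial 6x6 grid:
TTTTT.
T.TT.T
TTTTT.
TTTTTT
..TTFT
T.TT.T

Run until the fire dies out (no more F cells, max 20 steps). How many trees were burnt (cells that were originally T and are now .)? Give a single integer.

Step 1: +3 fires, +1 burnt (F count now 3)
Step 2: +6 fires, +3 burnt (F count now 6)
Step 3: +3 fires, +6 burnt (F count now 3)
Step 4: +3 fires, +3 burnt (F count now 3)
Step 5: +4 fires, +3 burnt (F count now 4)
Step 6: +3 fires, +4 burnt (F count now 3)
Step 7: +2 fires, +3 burnt (F count now 2)
Step 8: +1 fires, +2 burnt (F count now 1)
Step 9: +0 fires, +1 burnt (F count now 0)
Fire out after step 9
Initially T: 27, now '.': 34
Total burnt (originally-T cells now '.'): 25

Answer: 25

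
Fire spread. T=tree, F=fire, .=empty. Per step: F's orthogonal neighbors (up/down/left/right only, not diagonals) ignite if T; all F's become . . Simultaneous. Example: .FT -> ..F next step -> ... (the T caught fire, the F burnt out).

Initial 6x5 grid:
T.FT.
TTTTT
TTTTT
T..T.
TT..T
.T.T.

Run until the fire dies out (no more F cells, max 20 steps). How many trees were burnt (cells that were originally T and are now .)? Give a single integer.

Step 1: +2 fires, +1 burnt (F count now 2)
Step 2: +3 fires, +2 burnt (F count now 3)
Step 3: +4 fires, +3 burnt (F count now 4)
Step 4: +4 fires, +4 burnt (F count now 4)
Step 5: +1 fires, +4 burnt (F count now 1)
Step 6: +1 fires, +1 burnt (F count now 1)
Step 7: +1 fires, +1 burnt (F count now 1)
Step 8: +1 fires, +1 burnt (F count now 1)
Step 9: +0 fires, +1 burnt (F count now 0)
Fire out after step 9
Initially T: 19, now '.': 28
Total burnt (originally-T cells now '.'): 17

Answer: 17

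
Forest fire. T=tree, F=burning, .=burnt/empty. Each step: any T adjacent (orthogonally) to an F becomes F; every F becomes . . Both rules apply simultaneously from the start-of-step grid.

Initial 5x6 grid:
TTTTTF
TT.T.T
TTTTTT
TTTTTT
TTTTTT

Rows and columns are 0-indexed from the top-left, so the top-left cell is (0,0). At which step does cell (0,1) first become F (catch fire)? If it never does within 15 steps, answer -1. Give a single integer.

Step 1: cell (0,1)='T' (+2 fires, +1 burnt)
Step 2: cell (0,1)='T' (+2 fires, +2 burnt)
Step 3: cell (0,1)='T' (+4 fires, +2 burnt)
Step 4: cell (0,1)='F' (+4 fires, +4 burnt)
  -> target ignites at step 4
Step 5: cell (0,1)='.' (+5 fires, +4 burnt)
Step 6: cell (0,1)='.' (+4 fires, +5 burnt)
Step 7: cell (0,1)='.' (+3 fires, +4 burnt)
Step 8: cell (0,1)='.' (+2 fires, +3 burnt)
Step 9: cell (0,1)='.' (+1 fires, +2 burnt)
Step 10: cell (0,1)='.' (+0 fires, +1 burnt)
  fire out at step 10

4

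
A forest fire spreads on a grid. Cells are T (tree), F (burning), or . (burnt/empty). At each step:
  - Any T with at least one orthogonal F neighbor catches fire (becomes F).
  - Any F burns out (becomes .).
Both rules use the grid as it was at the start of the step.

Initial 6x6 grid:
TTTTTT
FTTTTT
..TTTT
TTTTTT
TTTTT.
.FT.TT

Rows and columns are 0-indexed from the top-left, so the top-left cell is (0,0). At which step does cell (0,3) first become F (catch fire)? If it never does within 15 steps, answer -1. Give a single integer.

Step 1: cell (0,3)='T' (+4 fires, +2 burnt)
Step 2: cell (0,3)='T' (+5 fires, +4 burnt)
Step 3: cell (0,3)='T' (+6 fires, +5 burnt)
Step 4: cell (0,3)='F' (+5 fires, +6 burnt)
  -> target ignites at step 4
Step 5: cell (0,3)='.' (+5 fires, +5 burnt)
Step 6: cell (0,3)='.' (+4 fires, +5 burnt)
Step 7: cell (0,3)='.' (+0 fires, +4 burnt)
  fire out at step 7

4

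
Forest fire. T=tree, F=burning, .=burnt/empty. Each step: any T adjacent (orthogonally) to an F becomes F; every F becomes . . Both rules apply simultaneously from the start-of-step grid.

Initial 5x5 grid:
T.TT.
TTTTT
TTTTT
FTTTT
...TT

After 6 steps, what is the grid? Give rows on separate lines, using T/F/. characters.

Step 1: 2 trees catch fire, 1 burn out
  T.TT.
  TTTTT
  FTTTT
  .FTTT
  ...TT
Step 2: 3 trees catch fire, 2 burn out
  T.TT.
  FTTTT
  .FTTT
  ..FTT
  ...TT
Step 3: 4 trees catch fire, 3 burn out
  F.TT.
  .FTTT
  ..FTT
  ...FT
  ...TT
Step 4: 4 trees catch fire, 4 burn out
  ..TT.
  ..FTT
  ...FT
  ....F
  ...FT
Step 5: 4 trees catch fire, 4 burn out
  ..FT.
  ...FT
  ....F
  .....
  ....F
Step 6: 2 trees catch fire, 4 burn out
  ...F.
  ....F
  .....
  .....
  .....

...F.
....F
.....
.....
.....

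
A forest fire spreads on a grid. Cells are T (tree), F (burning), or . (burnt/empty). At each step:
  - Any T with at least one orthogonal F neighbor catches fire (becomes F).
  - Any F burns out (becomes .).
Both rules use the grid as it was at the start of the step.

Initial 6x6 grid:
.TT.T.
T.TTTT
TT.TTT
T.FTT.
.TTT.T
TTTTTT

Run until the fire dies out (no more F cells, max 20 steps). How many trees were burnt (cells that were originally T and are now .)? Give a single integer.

Answer: 22

Derivation:
Step 1: +2 fires, +1 burnt (F count now 2)
Step 2: +5 fires, +2 burnt (F count now 5)
Step 3: +4 fires, +5 burnt (F count now 4)
Step 4: +5 fires, +4 burnt (F count now 5)
Step 5: +4 fires, +5 burnt (F count now 4)
Step 6: +2 fires, +4 burnt (F count now 2)
Step 7: +0 fires, +2 burnt (F count now 0)
Fire out after step 7
Initially T: 26, now '.': 32
Total burnt (originally-T cells now '.'): 22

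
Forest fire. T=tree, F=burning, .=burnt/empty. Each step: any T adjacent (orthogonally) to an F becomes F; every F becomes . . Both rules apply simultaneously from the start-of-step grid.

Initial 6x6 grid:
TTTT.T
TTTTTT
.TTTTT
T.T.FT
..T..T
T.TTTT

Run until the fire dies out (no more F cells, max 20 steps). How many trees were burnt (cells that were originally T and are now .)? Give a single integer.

Step 1: +2 fires, +1 burnt (F count now 2)
Step 2: +4 fires, +2 burnt (F count now 4)
Step 3: +4 fires, +4 burnt (F count now 4)
Step 4: +6 fires, +4 burnt (F count now 6)
Step 5: +4 fires, +6 burnt (F count now 4)
Step 6: +3 fires, +4 burnt (F count now 3)
Step 7: +1 fires, +3 burnt (F count now 1)
Step 8: +0 fires, +1 burnt (F count now 0)
Fire out after step 8
Initially T: 26, now '.': 34
Total burnt (originally-T cells now '.'): 24

Answer: 24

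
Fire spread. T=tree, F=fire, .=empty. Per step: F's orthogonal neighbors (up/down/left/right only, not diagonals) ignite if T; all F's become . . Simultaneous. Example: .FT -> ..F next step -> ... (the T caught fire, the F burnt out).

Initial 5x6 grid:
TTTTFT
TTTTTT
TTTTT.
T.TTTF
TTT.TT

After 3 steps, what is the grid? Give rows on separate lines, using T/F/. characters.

Step 1: 5 trees catch fire, 2 burn out
  TTTF.F
  TTTTFT
  TTTTT.
  T.TTF.
  TTT.TF
Step 2: 6 trees catch fire, 5 burn out
  TTF...
  TTTF.F
  TTTTF.
  T.TF..
  TTT.F.
Step 3: 4 trees catch fire, 6 burn out
  TF....
  TTF...
  TTTF..
  T.F...
  TTT...

TF....
TTF...
TTTF..
T.F...
TTT...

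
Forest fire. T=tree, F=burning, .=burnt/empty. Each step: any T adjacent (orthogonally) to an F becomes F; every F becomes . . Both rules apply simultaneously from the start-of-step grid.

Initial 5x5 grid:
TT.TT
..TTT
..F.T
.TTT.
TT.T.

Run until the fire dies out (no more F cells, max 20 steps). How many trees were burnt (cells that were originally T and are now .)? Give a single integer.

Step 1: +2 fires, +1 burnt (F count now 2)
Step 2: +3 fires, +2 burnt (F count now 3)
Step 3: +4 fires, +3 burnt (F count now 4)
Step 4: +3 fires, +4 burnt (F count now 3)
Step 5: +0 fires, +3 burnt (F count now 0)
Fire out after step 5
Initially T: 14, now '.': 23
Total burnt (originally-T cells now '.'): 12

Answer: 12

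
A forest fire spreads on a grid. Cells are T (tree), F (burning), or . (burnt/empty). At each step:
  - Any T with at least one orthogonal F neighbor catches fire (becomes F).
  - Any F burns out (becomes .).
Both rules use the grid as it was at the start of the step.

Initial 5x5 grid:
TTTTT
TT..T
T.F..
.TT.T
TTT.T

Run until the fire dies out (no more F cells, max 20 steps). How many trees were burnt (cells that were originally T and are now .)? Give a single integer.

Step 1: +1 fires, +1 burnt (F count now 1)
Step 2: +2 fires, +1 burnt (F count now 2)
Step 3: +1 fires, +2 burnt (F count now 1)
Step 4: +1 fires, +1 burnt (F count now 1)
Step 5: +0 fires, +1 burnt (F count now 0)
Fire out after step 5
Initially T: 16, now '.': 14
Total burnt (originally-T cells now '.'): 5

Answer: 5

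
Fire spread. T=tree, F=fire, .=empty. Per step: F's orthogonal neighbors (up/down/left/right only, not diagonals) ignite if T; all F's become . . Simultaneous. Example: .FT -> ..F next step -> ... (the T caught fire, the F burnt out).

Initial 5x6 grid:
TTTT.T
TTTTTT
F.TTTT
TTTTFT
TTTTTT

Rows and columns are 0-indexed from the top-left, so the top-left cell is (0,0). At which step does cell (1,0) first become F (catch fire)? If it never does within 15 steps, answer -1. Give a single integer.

Step 1: cell (1,0)='F' (+6 fires, +2 burnt)
  -> target ignites at step 1
Step 2: cell (1,0)='.' (+10 fires, +6 burnt)
Step 3: cell (1,0)='.' (+7 fires, +10 burnt)
Step 4: cell (1,0)='.' (+3 fires, +7 burnt)
Step 5: cell (1,0)='.' (+0 fires, +3 burnt)
  fire out at step 5

1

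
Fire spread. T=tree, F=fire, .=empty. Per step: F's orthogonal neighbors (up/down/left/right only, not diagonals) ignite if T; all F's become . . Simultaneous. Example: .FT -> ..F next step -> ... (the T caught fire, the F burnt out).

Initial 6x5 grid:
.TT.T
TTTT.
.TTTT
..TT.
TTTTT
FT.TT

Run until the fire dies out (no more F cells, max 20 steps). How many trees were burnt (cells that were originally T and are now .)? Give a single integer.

Answer: 20

Derivation:
Step 1: +2 fires, +1 burnt (F count now 2)
Step 2: +1 fires, +2 burnt (F count now 1)
Step 3: +1 fires, +1 burnt (F count now 1)
Step 4: +2 fires, +1 burnt (F count now 2)
Step 5: +4 fires, +2 burnt (F count now 4)
Step 6: +4 fires, +4 burnt (F count now 4)
Step 7: +4 fires, +4 burnt (F count now 4)
Step 8: +2 fires, +4 burnt (F count now 2)
Step 9: +0 fires, +2 burnt (F count now 0)
Fire out after step 9
Initially T: 21, now '.': 29
Total burnt (originally-T cells now '.'): 20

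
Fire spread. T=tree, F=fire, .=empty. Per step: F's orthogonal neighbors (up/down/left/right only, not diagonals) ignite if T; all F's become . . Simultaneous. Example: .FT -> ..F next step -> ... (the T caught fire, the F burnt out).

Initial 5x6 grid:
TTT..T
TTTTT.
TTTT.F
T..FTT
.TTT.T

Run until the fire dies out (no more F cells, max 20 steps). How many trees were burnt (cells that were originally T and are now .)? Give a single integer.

Answer: 19

Derivation:
Step 1: +4 fires, +2 burnt (F count now 4)
Step 2: +4 fires, +4 burnt (F count now 4)
Step 3: +4 fires, +4 burnt (F count now 4)
Step 4: +3 fires, +4 burnt (F count now 3)
Step 5: +3 fires, +3 burnt (F count now 3)
Step 6: +1 fires, +3 burnt (F count now 1)
Step 7: +0 fires, +1 burnt (F count now 0)
Fire out after step 7
Initially T: 20, now '.': 29
Total burnt (originally-T cells now '.'): 19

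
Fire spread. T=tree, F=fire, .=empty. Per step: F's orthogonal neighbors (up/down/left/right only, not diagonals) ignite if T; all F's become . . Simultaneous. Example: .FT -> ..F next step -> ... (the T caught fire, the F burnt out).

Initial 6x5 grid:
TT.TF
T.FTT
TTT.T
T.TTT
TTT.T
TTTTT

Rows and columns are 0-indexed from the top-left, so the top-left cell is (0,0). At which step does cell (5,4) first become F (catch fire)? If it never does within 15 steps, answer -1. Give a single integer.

Step 1: cell (5,4)='T' (+4 fires, +2 burnt)
Step 2: cell (5,4)='T' (+3 fires, +4 burnt)
Step 3: cell (5,4)='T' (+4 fires, +3 burnt)
Step 4: cell (5,4)='T' (+5 fires, +4 burnt)
Step 5: cell (5,4)='F' (+5 fires, +5 burnt)
  -> target ignites at step 5
Step 6: cell (5,4)='.' (+2 fires, +5 burnt)
Step 7: cell (5,4)='.' (+0 fires, +2 burnt)
  fire out at step 7

5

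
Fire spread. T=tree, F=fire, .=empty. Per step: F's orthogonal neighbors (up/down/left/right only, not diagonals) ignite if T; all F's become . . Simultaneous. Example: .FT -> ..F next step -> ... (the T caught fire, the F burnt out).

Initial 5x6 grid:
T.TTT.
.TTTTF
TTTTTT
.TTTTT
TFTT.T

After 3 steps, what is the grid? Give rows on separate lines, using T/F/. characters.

Step 1: 5 trees catch fire, 2 burn out
  T.TTT.
  .TTTF.
  TTTTTF
  .FTTTT
  F.FT.T
Step 2: 7 trees catch fire, 5 burn out
  T.TTF.
  .TTF..
  TFTTF.
  ..FTTF
  ...F.T
Step 3: 9 trees catch fire, 7 burn out
  T.TF..
  .FF...
  F.FF..
  ...FF.
  .....F

T.TF..
.FF...
F.FF..
...FF.
.....F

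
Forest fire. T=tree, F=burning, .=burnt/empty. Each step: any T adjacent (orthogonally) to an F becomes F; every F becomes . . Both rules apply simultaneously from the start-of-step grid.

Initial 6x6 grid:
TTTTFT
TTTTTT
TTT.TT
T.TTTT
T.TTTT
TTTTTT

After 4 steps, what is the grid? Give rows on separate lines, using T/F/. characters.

Step 1: 3 trees catch fire, 1 burn out
  TTTF.F
  TTTTFT
  TTT.TT
  T.TTTT
  T.TTTT
  TTTTTT
Step 2: 4 trees catch fire, 3 burn out
  TTF...
  TTTF.F
  TTT.FT
  T.TTTT
  T.TTTT
  TTTTTT
Step 3: 4 trees catch fire, 4 burn out
  TF....
  TTF...
  TTT..F
  T.TTFT
  T.TTTT
  TTTTTT
Step 4: 6 trees catch fire, 4 burn out
  F.....
  TF....
  TTF...
  T.TF.F
  T.TTFT
  TTTTTT

F.....
TF....
TTF...
T.TF.F
T.TTFT
TTTTTT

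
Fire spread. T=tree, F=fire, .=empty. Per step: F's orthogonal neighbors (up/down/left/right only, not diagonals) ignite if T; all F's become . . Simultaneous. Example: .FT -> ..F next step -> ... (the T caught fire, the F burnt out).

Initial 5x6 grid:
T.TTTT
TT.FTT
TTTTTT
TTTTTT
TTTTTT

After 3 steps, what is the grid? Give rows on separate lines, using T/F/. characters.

Step 1: 3 trees catch fire, 1 burn out
  T.TFTT
  TT..FT
  TTTFTT
  TTTTTT
  TTTTTT
Step 2: 6 trees catch fire, 3 burn out
  T.F.FT
  TT...F
  TTF.FT
  TTTFTT
  TTTTTT
Step 3: 6 trees catch fire, 6 burn out
  T....F
  TT....
  TF...F
  TTF.FT
  TTTFTT

T....F
TT....
TF...F
TTF.FT
TTTFTT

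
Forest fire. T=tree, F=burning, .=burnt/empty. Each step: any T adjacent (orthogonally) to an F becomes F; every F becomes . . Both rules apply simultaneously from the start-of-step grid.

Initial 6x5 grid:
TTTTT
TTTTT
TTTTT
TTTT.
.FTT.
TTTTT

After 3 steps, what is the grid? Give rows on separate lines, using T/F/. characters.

Step 1: 3 trees catch fire, 1 burn out
  TTTTT
  TTTTT
  TTTTT
  TFTT.
  ..FT.
  TFTTT
Step 2: 6 trees catch fire, 3 burn out
  TTTTT
  TTTTT
  TFTTT
  F.FT.
  ...F.
  F.FTT
Step 3: 5 trees catch fire, 6 burn out
  TTTTT
  TFTTT
  F.FTT
  ...F.
  .....
  ...FT

TTTTT
TFTTT
F.FTT
...F.
.....
...FT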